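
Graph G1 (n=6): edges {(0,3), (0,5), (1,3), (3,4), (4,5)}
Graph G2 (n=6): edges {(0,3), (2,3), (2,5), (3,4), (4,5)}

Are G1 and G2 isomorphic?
Yes, isomorphic

The graphs are isomorphic.
One valid mapping φ: V(G1) → V(G2): 0→4, 1→0, 2→1, 3→3, 4→2, 5→5

Verify φ preserves adjacency — for each edge of G1, its image is an edge of G2:
  (0,3) → (φ(0),φ(3)) = (3,4) ∈ E(G2) ✓
  (0,5) → (φ(0),φ(5)) = (4,5) ∈ E(G2) ✓
  (1,3) → (φ(1),φ(3)) = (0,3) ∈ E(G2) ✓
  (3,4) → (φ(3),φ(4)) = (2,3) ∈ E(G2) ✓
  (4,5) → (φ(4),φ(5)) = (2,5) ∈ E(G2) ✓
All 5 edges of G1 map to edges of G2, and |E(G1)| = |E(G2)| = 5, so φ is a bijection on edges as well as vertices. Hence G1 ≅ G2.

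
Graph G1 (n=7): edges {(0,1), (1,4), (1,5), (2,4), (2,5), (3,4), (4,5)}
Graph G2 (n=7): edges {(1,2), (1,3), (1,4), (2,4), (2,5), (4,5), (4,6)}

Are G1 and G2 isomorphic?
Yes, isomorphic

The graphs are isomorphic.
One valid mapping φ: V(G1) → V(G2): 0→3, 1→1, 2→5, 3→6, 4→4, 5→2, 6→0

Verify φ preserves adjacency — for each edge of G1, its image is an edge of G2:
  (0,1) → (φ(0),φ(1)) = (1,3) ∈ E(G2) ✓
  (1,4) → (φ(1),φ(4)) = (1,4) ∈ E(G2) ✓
  (1,5) → (φ(1),φ(5)) = (1,2) ∈ E(G2) ✓
  (2,4) → (φ(2),φ(4)) = (4,5) ∈ E(G2) ✓
  (2,5) → (φ(2),φ(5)) = (2,5) ∈ E(G2) ✓
  (3,4) → (φ(3),φ(4)) = (4,6) ∈ E(G2) ✓
  (4,5) → (φ(4),φ(5)) = (2,4) ∈ E(G2) ✓
All 7 edges of G1 map to edges of G2, and |E(G1)| = |E(G2)| = 7, so φ is a bijection on edges as well as vertices. Hence G1 ≅ G2.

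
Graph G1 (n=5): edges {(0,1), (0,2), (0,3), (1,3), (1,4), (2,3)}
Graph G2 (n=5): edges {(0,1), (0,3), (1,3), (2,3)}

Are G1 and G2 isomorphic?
No, not isomorphic

The graphs are NOT isomorphic.

Counting edges: G1 has 6 edge(s); G2 has 4 edge(s).
Edge count is an isomorphism invariant (a bijection on vertices induces a bijection on edges), so differing edge counts rule out isomorphism.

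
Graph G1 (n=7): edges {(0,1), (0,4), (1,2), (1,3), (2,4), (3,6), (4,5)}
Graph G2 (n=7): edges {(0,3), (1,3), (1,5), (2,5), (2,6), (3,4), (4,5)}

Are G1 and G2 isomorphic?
Yes, isomorphic

The graphs are isomorphic.
One valid mapping φ: V(G1) → V(G2): 0→1, 1→5, 2→4, 3→2, 4→3, 5→0, 6→6

Verify φ preserves adjacency — for each edge of G1, its image is an edge of G2:
  (0,1) → (φ(0),φ(1)) = (1,5) ∈ E(G2) ✓
  (0,4) → (φ(0),φ(4)) = (1,3) ∈ E(G2) ✓
  (1,2) → (φ(1),φ(2)) = (4,5) ∈ E(G2) ✓
  (1,3) → (φ(1),φ(3)) = (2,5) ∈ E(G2) ✓
  (2,4) → (φ(2),φ(4)) = (3,4) ∈ E(G2) ✓
  (3,6) → (φ(3),φ(6)) = (2,6) ∈ E(G2) ✓
  (4,5) → (φ(4),φ(5)) = (0,3) ∈ E(G2) ✓
All 7 edges of G1 map to edges of G2, and |E(G1)| = |E(G2)| = 7, so φ is a bijection on edges as well as vertices. Hence G1 ≅ G2.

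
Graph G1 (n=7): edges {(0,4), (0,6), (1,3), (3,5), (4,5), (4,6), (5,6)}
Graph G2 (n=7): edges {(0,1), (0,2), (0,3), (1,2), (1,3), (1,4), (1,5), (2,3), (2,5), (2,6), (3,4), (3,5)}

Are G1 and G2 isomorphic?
No, not isomorphic

The graphs are NOT isomorphic.

Counting triangles (3-cliques): G1 has 2, G2 has 8.
Triangle count is an isomorphism invariant, so differing triangle counts rule out isomorphism.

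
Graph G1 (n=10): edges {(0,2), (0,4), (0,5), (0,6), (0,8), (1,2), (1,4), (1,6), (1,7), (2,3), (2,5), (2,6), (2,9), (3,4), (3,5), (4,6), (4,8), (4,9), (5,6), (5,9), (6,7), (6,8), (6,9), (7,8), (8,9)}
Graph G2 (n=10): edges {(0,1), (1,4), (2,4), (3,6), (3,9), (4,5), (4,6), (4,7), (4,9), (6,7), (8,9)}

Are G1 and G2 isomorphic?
No, not isomorphic

The graphs are NOT isomorphic.

Counting triangles (3-cliques): G1 has 19, G2 has 1.
Triangle count is an isomorphism invariant, so differing triangle counts rule out isomorphism.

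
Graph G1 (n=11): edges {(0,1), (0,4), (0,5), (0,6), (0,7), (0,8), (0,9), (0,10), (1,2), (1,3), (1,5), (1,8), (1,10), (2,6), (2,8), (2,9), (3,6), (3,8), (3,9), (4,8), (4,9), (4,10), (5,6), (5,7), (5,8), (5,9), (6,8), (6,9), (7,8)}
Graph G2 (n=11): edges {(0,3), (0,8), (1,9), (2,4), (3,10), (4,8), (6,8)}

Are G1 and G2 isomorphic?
No, not isomorphic

The graphs are NOT isomorphic.

Connected components of G1: 1 component(s) with vertex sets [[0, 1, 2, 3, 4, 5, 6, 7, 8, 9, 10]], sizes [11].
Connected components of G2: 4 component(s) with vertex sets [[5], [7], [1, 9], [0, 2, 3, 4, 6, 8, 10]], sizes [1, 1, 2, 7].
The number of connected components (and the multiset of component sizes) is an isomorphism invariant — an isomorphism maps each component of G1 bijectively onto a component of G2. Since G1 has 1 component(s) and G2 has 4, they cannot be isomorphic.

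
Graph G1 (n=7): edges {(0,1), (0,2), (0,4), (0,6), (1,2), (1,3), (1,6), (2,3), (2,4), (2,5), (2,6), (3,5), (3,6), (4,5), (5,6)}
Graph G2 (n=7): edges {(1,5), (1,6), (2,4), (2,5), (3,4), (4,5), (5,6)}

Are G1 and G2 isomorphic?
No, not isomorphic

The graphs are NOT isomorphic.

Connected components of G1: 1 component(s) with vertex sets [[0, 1, 2, 3, 4, 5, 6]], sizes [7].
Connected components of G2: 2 component(s) with vertex sets [[0], [1, 2, 3, 4, 5, 6]], sizes [1, 6].
The number of connected components (and the multiset of component sizes) is an isomorphism invariant — an isomorphism maps each component of G1 bijectively onto a component of G2. Since G1 has 1 component(s) and G2 has 2, they cannot be isomorphic.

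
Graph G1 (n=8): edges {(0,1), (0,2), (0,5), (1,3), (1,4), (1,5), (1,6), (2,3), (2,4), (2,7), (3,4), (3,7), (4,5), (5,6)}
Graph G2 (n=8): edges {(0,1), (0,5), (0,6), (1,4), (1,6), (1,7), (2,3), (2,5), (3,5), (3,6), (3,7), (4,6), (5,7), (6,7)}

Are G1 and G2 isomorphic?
Yes, isomorphic

The graphs are isomorphic.
One valid mapping φ: V(G1) → V(G2): 0→0, 1→6, 2→5, 3→3, 4→7, 5→1, 6→4, 7→2

Verify φ preserves adjacency — for each edge of G1, its image is an edge of G2:
  (0,1) → (φ(0),φ(1)) = (0,6) ∈ E(G2) ✓
  (0,2) → (φ(0),φ(2)) = (0,5) ∈ E(G2) ✓
  (0,5) → (φ(0),φ(5)) = (0,1) ∈ E(G2) ✓
  (1,3) → (φ(1),φ(3)) = (3,6) ∈ E(G2) ✓
  (1,4) → (φ(1),φ(4)) = (6,7) ∈ E(G2) ✓
  (1,5) → (φ(1),φ(5)) = (1,6) ∈ E(G2) ✓
  (1,6) → (φ(1),φ(6)) = (4,6) ∈ E(G2) ✓
  (2,3) → (φ(2),φ(3)) = (3,5) ∈ E(G2) ✓
  (2,4) → (φ(2),φ(4)) = (5,7) ∈ E(G2) ✓
  (2,7) → (φ(2),φ(7)) = (2,5) ∈ E(G2) ✓
  (3,4) → (φ(3),φ(4)) = (3,7) ∈ E(G2) ✓
  (3,7) → (φ(3),φ(7)) = (2,3) ∈ E(G2) ✓
  (4,5) → (φ(4),φ(5)) = (1,7) ∈ E(G2) ✓
  (5,6) → (φ(5),φ(6)) = (1,4) ∈ E(G2) ✓
All 14 edges of G1 map to edges of G2, and |E(G1)| = |E(G2)| = 14, so φ is a bijection on edges as well as vertices. Hence G1 ≅ G2.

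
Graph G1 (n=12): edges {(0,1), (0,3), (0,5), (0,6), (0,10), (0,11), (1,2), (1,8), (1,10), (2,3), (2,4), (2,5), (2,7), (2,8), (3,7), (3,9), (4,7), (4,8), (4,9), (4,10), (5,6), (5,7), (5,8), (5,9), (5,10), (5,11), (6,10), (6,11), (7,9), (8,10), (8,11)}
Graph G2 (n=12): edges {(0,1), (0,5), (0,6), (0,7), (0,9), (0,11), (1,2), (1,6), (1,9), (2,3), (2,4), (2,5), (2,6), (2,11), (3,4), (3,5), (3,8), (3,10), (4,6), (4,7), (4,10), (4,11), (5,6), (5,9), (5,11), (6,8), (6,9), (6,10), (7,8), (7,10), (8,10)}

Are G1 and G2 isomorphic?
Yes, isomorphic

The graphs are isomorphic.
One valid mapping φ: V(G1) → V(G2): 0→0, 1→11, 2→4, 3→7, 4→3, 5→6, 6→9, 7→10, 8→2, 9→8, 10→5, 11→1

Verify φ preserves adjacency — for each edge of G1, its image is an edge of G2:
  (0,1) → (φ(0),φ(1)) = (0,11) ∈ E(G2) ✓
  (0,3) → (φ(0),φ(3)) = (0,7) ∈ E(G2) ✓
  (0,5) → (φ(0),φ(5)) = (0,6) ∈ E(G2) ✓
  (0,6) → (φ(0),φ(6)) = (0,9) ∈ E(G2) ✓
  (0,10) → (φ(0),φ(10)) = (0,5) ∈ E(G2) ✓
  (0,11) → (φ(0),φ(11)) = (0,1) ∈ E(G2) ✓
  (1,2) → (φ(1),φ(2)) = (4,11) ∈ E(G2) ✓
  (1,8) → (φ(1),φ(8)) = (2,11) ∈ E(G2) ✓
  (1,10) → (φ(1),φ(10)) = (5,11) ∈ E(G2) ✓
  (2,3) → (φ(2),φ(3)) = (4,7) ∈ E(G2) ✓
  (2,4) → (φ(2),φ(4)) = (3,4) ∈ E(G2) ✓
  (2,5) → (φ(2),φ(5)) = (4,6) ∈ E(G2) ✓
  (2,7) → (φ(2),φ(7)) = (4,10) ∈ E(G2) ✓
  (2,8) → (φ(2),φ(8)) = (2,4) ∈ E(G2) ✓
  (3,7) → (φ(3),φ(7)) = (7,10) ∈ E(G2) ✓
  (3,9) → (φ(3),φ(9)) = (7,8) ∈ E(G2) ✓
  (4,7) → (φ(4),φ(7)) = (3,10) ∈ E(G2) ✓
  (4,8) → (φ(4),φ(8)) = (2,3) ∈ E(G2) ✓
  (4,9) → (φ(4),φ(9)) = (3,8) ∈ E(G2) ✓
  (4,10) → (φ(4),φ(10)) = (3,5) ∈ E(G2) ✓
  (5,6) → (φ(5),φ(6)) = (6,9) ∈ E(G2) ✓
  (5,7) → (φ(5),φ(7)) = (6,10) ∈ E(G2) ✓
  (5,8) → (φ(5),φ(8)) = (2,6) ∈ E(G2) ✓
  (5,9) → (φ(5),φ(9)) = (6,8) ∈ E(G2) ✓
  (5,10) → (φ(5),φ(10)) = (5,6) ∈ E(G2) ✓
  (5,11) → (φ(5),φ(11)) = (1,6) ∈ E(G2) ✓
  (6,10) → (φ(6),φ(10)) = (5,9) ∈ E(G2) ✓
  (6,11) → (φ(6),φ(11)) = (1,9) ∈ E(G2) ✓
  (7,9) → (φ(7),φ(9)) = (8,10) ∈ E(G2) ✓
  (8,10) → (φ(8),φ(10)) = (2,5) ∈ E(G2) ✓
  (8,11) → (φ(8),φ(11)) = (1,2) ∈ E(G2) ✓
All 31 edges of G1 map to edges of G2, and |E(G1)| = |E(G2)| = 31, so φ is a bijection on edges as well as vertices. Hence G1 ≅ G2.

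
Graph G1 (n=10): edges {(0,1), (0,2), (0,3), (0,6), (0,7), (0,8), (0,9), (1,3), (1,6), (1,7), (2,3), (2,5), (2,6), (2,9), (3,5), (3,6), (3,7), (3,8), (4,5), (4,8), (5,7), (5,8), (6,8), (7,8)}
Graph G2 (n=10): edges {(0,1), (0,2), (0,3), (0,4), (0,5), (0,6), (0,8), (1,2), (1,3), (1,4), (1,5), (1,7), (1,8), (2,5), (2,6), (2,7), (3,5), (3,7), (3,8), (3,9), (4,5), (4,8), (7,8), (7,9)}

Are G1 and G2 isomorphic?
Yes, isomorphic

The graphs are isomorphic.
One valid mapping φ: V(G1) → V(G2): 0→0, 1→4, 2→2, 3→1, 4→9, 5→7, 6→5, 7→8, 8→3, 9→6

Verify φ preserves adjacency — for each edge of G1, its image is an edge of G2:
  (0,1) → (φ(0),φ(1)) = (0,4) ∈ E(G2) ✓
  (0,2) → (φ(0),φ(2)) = (0,2) ∈ E(G2) ✓
  (0,3) → (φ(0),φ(3)) = (0,1) ∈ E(G2) ✓
  (0,6) → (φ(0),φ(6)) = (0,5) ∈ E(G2) ✓
  (0,7) → (φ(0),φ(7)) = (0,8) ∈ E(G2) ✓
  (0,8) → (φ(0),φ(8)) = (0,3) ∈ E(G2) ✓
  (0,9) → (φ(0),φ(9)) = (0,6) ∈ E(G2) ✓
  (1,3) → (φ(1),φ(3)) = (1,4) ∈ E(G2) ✓
  (1,6) → (φ(1),φ(6)) = (4,5) ∈ E(G2) ✓
  (1,7) → (φ(1),φ(7)) = (4,8) ∈ E(G2) ✓
  (2,3) → (φ(2),φ(3)) = (1,2) ∈ E(G2) ✓
  (2,5) → (φ(2),φ(5)) = (2,7) ∈ E(G2) ✓
  (2,6) → (φ(2),φ(6)) = (2,5) ∈ E(G2) ✓
  (2,9) → (φ(2),φ(9)) = (2,6) ∈ E(G2) ✓
  (3,5) → (φ(3),φ(5)) = (1,7) ∈ E(G2) ✓
  (3,6) → (φ(3),φ(6)) = (1,5) ∈ E(G2) ✓
  (3,7) → (φ(3),φ(7)) = (1,8) ∈ E(G2) ✓
  (3,8) → (φ(3),φ(8)) = (1,3) ∈ E(G2) ✓
  (4,5) → (φ(4),φ(5)) = (7,9) ∈ E(G2) ✓
  (4,8) → (φ(4),φ(8)) = (3,9) ∈ E(G2) ✓
  (5,7) → (φ(5),φ(7)) = (7,8) ∈ E(G2) ✓
  (5,8) → (φ(5),φ(8)) = (3,7) ∈ E(G2) ✓
  (6,8) → (φ(6),φ(8)) = (3,5) ∈ E(G2) ✓
  (7,8) → (φ(7),φ(8)) = (3,8) ∈ E(G2) ✓
All 24 edges of G1 map to edges of G2, and |E(G1)| = |E(G2)| = 24, so φ is a bijection on edges as well as vertices. Hence G1 ≅ G2.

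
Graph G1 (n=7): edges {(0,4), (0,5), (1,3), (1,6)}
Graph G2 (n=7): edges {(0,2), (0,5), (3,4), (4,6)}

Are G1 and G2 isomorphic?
Yes, isomorphic

The graphs are isomorphic.
One valid mapping φ: V(G1) → V(G2): 0→4, 1→0, 2→1, 3→2, 4→3, 5→6, 6→5

Verify φ preserves adjacency — for each edge of G1, its image is an edge of G2:
  (0,4) → (φ(0),φ(4)) = (3,4) ∈ E(G2) ✓
  (0,5) → (φ(0),φ(5)) = (4,6) ∈ E(G2) ✓
  (1,3) → (φ(1),φ(3)) = (0,2) ∈ E(G2) ✓
  (1,6) → (φ(1),φ(6)) = (0,5) ∈ E(G2) ✓
All 4 edges of G1 map to edges of G2, and |E(G1)| = |E(G2)| = 4, so φ is a bijection on edges as well as vertices. Hence G1 ≅ G2.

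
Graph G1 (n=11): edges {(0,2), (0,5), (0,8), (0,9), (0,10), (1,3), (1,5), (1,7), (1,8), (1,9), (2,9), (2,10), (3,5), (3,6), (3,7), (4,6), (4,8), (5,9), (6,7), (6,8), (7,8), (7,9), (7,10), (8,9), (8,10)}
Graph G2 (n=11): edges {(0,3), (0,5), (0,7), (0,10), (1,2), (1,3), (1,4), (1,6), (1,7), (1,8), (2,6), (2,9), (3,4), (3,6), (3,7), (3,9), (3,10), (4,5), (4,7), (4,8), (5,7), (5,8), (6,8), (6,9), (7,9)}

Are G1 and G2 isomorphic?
Yes, isomorphic

The graphs are isomorphic.
One valid mapping φ: V(G1) → V(G2): 0→6, 1→4, 2→2, 3→5, 4→10, 5→8, 6→0, 7→7, 8→3, 9→1, 10→9

Verify φ preserves adjacency — for each edge of G1, its image is an edge of G2:
  (0,2) → (φ(0),φ(2)) = (2,6) ∈ E(G2) ✓
  (0,5) → (φ(0),φ(5)) = (6,8) ∈ E(G2) ✓
  (0,8) → (φ(0),φ(8)) = (3,6) ∈ E(G2) ✓
  (0,9) → (φ(0),φ(9)) = (1,6) ∈ E(G2) ✓
  (0,10) → (φ(0),φ(10)) = (6,9) ∈ E(G2) ✓
  (1,3) → (φ(1),φ(3)) = (4,5) ∈ E(G2) ✓
  (1,5) → (φ(1),φ(5)) = (4,8) ∈ E(G2) ✓
  (1,7) → (φ(1),φ(7)) = (4,7) ∈ E(G2) ✓
  (1,8) → (φ(1),φ(8)) = (3,4) ∈ E(G2) ✓
  (1,9) → (φ(1),φ(9)) = (1,4) ∈ E(G2) ✓
  (2,9) → (φ(2),φ(9)) = (1,2) ∈ E(G2) ✓
  (2,10) → (φ(2),φ(10)) = (2,9) ∈ E(G2) ✓
  (3,5) → (φ(3),φ(5)) = (5,8) ∈ E(G2) ✓
  (3,6) → (φ(3),φ(6)) = (0,5) ∈ E(G2) ✓
  (3,7) → (φ(3),φ(7)) = (5,7) ∈ E(G2) ✓
  (4,6) → (φ(4),φ(6)) = (0,10) ∈ E(G2) ✓
  (4,8) → (φ(4),φ(8)) = (3,10) ∈ E(G2) ✓
  (5,9) → (φ(5),φ(9)) = (1,8) ∈ E(G2) ✓
  (6,7) → (φ(6),φ(7)) = (0,7) ∈ E(G2) ✓
  (6,8) → (φ(6),φ(8)) = (0,3) ∈ E(G2) ✓
  (7,8) → (φ(7),φ(8)) = (3,7) ∈ E(G2) ✓
  (7,9) → (φ(7),φ(9)) = (1,7) ∈ E(G2) ✓
  (7,10) → (φ(7),φ(10)) = (7,9) ∈ E(G2) ✓
  (8,9) → (φ(8),φ(9)) = (1,3) ∈ E(G2) ✓
  (8,10) → (φ(8),φ(10)) = (3,9) ∈ E(G2) ✓
All 25 edges of G1 map to edges of G2, and |E(G1)| = |E(G2)| = 25, so φ is a bijection on edges as well as vertices. Hence G1 ≅ G2.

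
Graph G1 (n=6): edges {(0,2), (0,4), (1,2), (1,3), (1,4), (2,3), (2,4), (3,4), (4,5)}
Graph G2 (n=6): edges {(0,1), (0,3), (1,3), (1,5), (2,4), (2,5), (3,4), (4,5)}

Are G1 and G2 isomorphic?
No, not isomorphic

The graphs are NOT isomorphic.

Counting triangles (3-cliques): G1 has 5, G2 has 2.
Triangle count is an isomorphism invariant, so differing triangle counts rule out isomorphism.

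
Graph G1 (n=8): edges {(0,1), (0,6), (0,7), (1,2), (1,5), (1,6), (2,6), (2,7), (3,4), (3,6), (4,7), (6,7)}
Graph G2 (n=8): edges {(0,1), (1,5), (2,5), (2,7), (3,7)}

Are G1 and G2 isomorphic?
No, not isomorphic

The graphs are NOT isomorphic.

Connected components of G1: 1 component(s) with vertex sets [[0, 1, 2, 3, 4, 5, 6, 7]], sizes [8].
Connected components of G2: 3 component(s) with vertex sets [[4], [6], [0, 1, 2, 3, 5, 7]], sizes [1, 1, 6].
The number of connected components (and the multiset of component sizes) is an isomorphism invariant — an isomorphism maps each component of G1 bijectively onto a component of G2. Since G1 has 1 component(s) and G2 has 3, they cannot be isomorphic.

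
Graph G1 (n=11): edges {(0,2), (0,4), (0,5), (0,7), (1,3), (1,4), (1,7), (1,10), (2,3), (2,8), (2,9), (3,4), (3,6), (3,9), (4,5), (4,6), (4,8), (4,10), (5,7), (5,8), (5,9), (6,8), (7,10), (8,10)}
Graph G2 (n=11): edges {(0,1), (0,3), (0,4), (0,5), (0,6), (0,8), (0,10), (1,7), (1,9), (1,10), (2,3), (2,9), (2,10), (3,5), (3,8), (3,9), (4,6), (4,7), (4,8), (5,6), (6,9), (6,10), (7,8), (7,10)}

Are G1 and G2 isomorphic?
Yes, isomorphic

The graphs are isomorphic.
One valid mapping φ: V(G1) → V(G2): 0→1, 1→8, 2→9, 3→3, 4→0, 5→10, 6→5, 7→7, 8→6, 9→2, 10→4

Verify φ preserves adjacency — for each edge of G1, its image is an edge of G2:
  (0,2) → (φ(0),φ(2)) = (1,9) ∈ E(G2) ✓
  (0,4) → (φ(0),φ(4)) = (0,1) ∈ E(G2) ✓
  (0,5) → (φ(0),φ(5)) = (1,10) ∈ E(G2) ✓
  (0,7) → (φ(0),φ(7)) = (1,7) ∈ E(G2) ✓
  (1,3) → (φ(1),φ(3)) = (3,8) ∈ E(G2) ✓
  (1,4) → (φ(1),φ(4)) = (0,8) ∈ E(G2) ✓
  (1,7) → (φ(1),φ(7)) = (7,8) ∈ E(G2) ✓
  (1,10) → (φ(1),φ(10)) = (4,8) ∈ E(G2) ✓
  (2,3) → (φ(2),φ(3)) = (3,9) ∈ E(G2) ✓
  (2,8) → (φ(2),φ(8)) = (6,9) ∈ E(G2) ✓
  (2,9) → (φ(2),φ(9)) = (2,9) ∈ E(G2) ✓
  (3,4) → (φ(3),φ(4)) = (0,3) ∈ E(G2) ✓
  (3,6) → (φ(3),φ(6)) = (3,5) ∈ E(G2) ✓
  (3,9) → (φ(3),φ(9)) = (2,3) ∈ E(G2) ✓
  (4,5) → (φ(4),φ(5)) = (0,10) ∈ E(G2) ✓
  (4,6) → (φ(4),φ(6)) = (0,5) ∈ E(G2) ✓
  (4,8) → (φ(4),φ(8)) = (0,6) ∈ E(G2) ✓
  (4,10) → (φ(4),φ(10)) = (0,4) ∈ E(G2) ✓
  (5,7) → (φ(5),φ(7)) = (7,10) ∈ E(G2) ✓
  (5,8) → (φ(5),φ(8)) = (6,10) ∈ E(G2) ✓
  (5,9) → (φ(5),φ(9)) = (2,10) ∈ E(G2) ✓
  (6,8) → (φ(6),φ(8)) = (5,6) ∈ E(G2) ✓
  (7,10) → (φ(7),φ(10)) = (4,7) ∈ E(G2) ✓
  (8,10) → (φ(8),φ(10)) = (4,6) ∈ E(G2) ✓
All 24 edges of G1 map to edges of G2, and |E(G1)| = |E(G2)| = 24, so φ is a bijection on edges as well as vertices. Hence G1 ≅ G2.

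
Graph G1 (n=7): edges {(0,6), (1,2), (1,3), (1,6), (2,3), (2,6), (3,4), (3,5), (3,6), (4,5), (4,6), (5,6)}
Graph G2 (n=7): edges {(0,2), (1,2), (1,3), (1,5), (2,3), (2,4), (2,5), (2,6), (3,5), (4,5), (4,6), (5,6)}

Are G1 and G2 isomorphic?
Yes, isomorphic

The graphs are isomorphic.
One valid mapping φ: V(G1) → V(G2): 0→0, 1→6, 2→4, 3→5, 4→1, 5→3, 6→2

Verify φ preserves adjacency — for each edge of G1, its image is an edge of G2:
  (0,6) → (φ(0),φ(6)) = (0,2) ∈ E(G2) ✓
  (1,2) → (φ(1),φ(2)) = (4,6) ∈ E(G2) ✓
  (1,3) → (φ(1),φ(3)) = (5,6) ∈ E(G2) ✓
  (1,6) → (φ(1),φ(6)) = (2,6) ∈ E(G2) ✓
  (2,3) → (φ(2),φ(3)) = (4,5) ∈ E(G2) ✓
  (2,6) → (φ(2),φ(6)) = (2,4) ∈ E(G2) ✓
  (3,4) → (φ(3),φ(4)) = (1,5) ∈ E(G2) ✓
  (3,5) → (φ(3),φ(5)) = (3,5) ∈ E(G2) ✓
  (3,6) → (φ(3),φ(6)) = (2,5) ∈ E(G2) ✓
  (4,5) → (φ(4),φ(5)) = (1,3) ∈ E(G2) ✓
  (4,6) → (φ(4),φ(6)) = (1,2) ∈ E(G2) ✓
  (5,6) → (φ(5),φ(6)) = (2,3) ∈ E(G2) ✓
All 12 edges of G1 map to edges of G2, and |E(G1)| = |E(G2)| = 12, so φ is a bijection on edges as well as vertices. Hence G1 ≅ G2.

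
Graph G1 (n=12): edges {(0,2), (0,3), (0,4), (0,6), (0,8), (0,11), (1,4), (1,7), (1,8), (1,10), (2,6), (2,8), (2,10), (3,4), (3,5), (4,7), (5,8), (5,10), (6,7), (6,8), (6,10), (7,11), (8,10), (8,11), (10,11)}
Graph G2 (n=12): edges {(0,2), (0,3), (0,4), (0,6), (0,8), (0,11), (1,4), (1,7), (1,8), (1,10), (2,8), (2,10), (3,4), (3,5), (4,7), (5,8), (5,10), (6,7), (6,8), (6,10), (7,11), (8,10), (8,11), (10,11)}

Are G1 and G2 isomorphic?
No, not isomorphic

The graphs are NOT isomorphic.

Counting edges: G1 has 25 edge(s); G2 has 24 edge(s).
Edge count is an isomorphism invariant (a bijection on vertices induces a bijection on edges), so differing edge counts rule out isomorphism.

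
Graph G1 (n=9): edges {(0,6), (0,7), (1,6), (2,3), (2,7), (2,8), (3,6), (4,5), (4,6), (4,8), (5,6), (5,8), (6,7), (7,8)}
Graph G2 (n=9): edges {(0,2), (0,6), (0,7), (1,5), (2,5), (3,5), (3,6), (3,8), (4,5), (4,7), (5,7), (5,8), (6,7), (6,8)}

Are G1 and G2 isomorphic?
Yes, isomorphic

The graphs are isomorphic.
One valid mapping φ: V(G1) → V(G2): 0→4, 1→1, 2→0, 3→2, 4→3, 5→8, 6→5, 7→7, 8→6

Verify φ preserves adjacency — for each edge of G1, its image is an edge of G2:
  (0,6) → (φ(0),φ(6)) = (4,5) ∈ E(G2) ✓
  (0,7) → (φ(0),φ(7)) = (4,7) ∈ E(G2) ✓
  (1,6) → (φ(1),φ(6)) = (1,5) ∈ E(G2) ✓
  (2,3) → (φ(2),φ(3)) = (0,2) ∈ E(G2) ✓
  (2,7) → (φ(2),φ(7)) = (0,7) ∈ E(G2) ✓
  (2,8) → (φ(2),φ(8)) = (0,6) ∈ E(G2) ✓
  (3,6) → (φ(3),φ(6)) = (2,5) ∈ E(G2) ✓
  (4,5) → (φ(4),φ(5)) = (3,8) ∈ E(G2) ✓
  (4,6) → (φ(4),φ(6)) = (3,5) ∈ E(G2) ✓
  (4,8) → (φ(4),φ(8)) = (3,6) ∈ E(G2) ✓
  (5,6) → (φ(5),φ(6)) = (5,8) ∈ E(G2) ✓
  (5,8) → (φ(5),φ(8)) = (6,8) ∈ E(G2) ✓
  (6,7) → (φ(6),φ(7)) = (5,7) ∈ E(G2) ✓
  (7,8) → (φ(7),φ(8)) = (6,7) ∈ E(G2) ✓
All 14 edges of G1 map to edges of G2, and |E(G1)| = |E(G2)| = 14, so φ is a bijection on edges as well as vertices. Hence G1 ≅ G2.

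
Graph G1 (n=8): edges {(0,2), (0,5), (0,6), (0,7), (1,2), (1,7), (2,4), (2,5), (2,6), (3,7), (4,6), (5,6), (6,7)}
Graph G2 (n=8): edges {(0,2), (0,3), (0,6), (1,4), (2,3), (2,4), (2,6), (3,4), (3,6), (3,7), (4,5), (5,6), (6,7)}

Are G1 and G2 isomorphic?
Yes, isomorphic

The graphs are isomorphic.
One valid mapping φ: V(G1) → V(G2): 0→2, 1→5, 2→6, 3→1, 4→7, 5→0, 6→3, 7→4

Verify φ preserves adjacency — for each edge of G1, its image is an edge of G2:
  (0,2) → (φ(0),φ(2)) = (2,6) ∈ E(G2) ✓
  (0,5) → (φ(0),φ(5)) = (0,2) ∈ E(G2) ✓
  (0,6) → (φ(0),φ(6)) = (2,3) ∈ E(G2) ✓
  (0,7) → (φ(0),φ(7)) = (2,4) ∈ E(G2) ✓
  (1,2) → (φ(1),φ(2)) = (5,6) ∈ E(G2) ✓
  (1,7) → (φ(1),φ(7)) = (4,5) ∈ E(G2) ✓
  (2,4) → (φ(2),φ(4)) = (6,7) ∈ E(G2) ✓
  (2,5) → (φ(2),φ(5)) = (0,6) ∈ E(G2) ✓
  (2,6) → (φ(2),φ(6)) = (3,6) ∈ E(G2) ✓
  (3,7) → (φ(3),φ(7)) = (1,4) ∈ E(G2) ✓
  (4,6) → (φ(4),φ(6)) = (3,7) ∈ E(G2) ✓
  (5,6) → (φ(5),φ(6)) = (0,3) ∈ E(G2) ✓
  (6,7) → (φ(6),φ(7)) = (3,4) ∈ E(G2) ✓
All 13 edges of G1 map to edges of G2, and |E(G1)| = |E(G2)| = 13, so φ is a bijection on edges as well as vertices. Hence G1 ≅ G2.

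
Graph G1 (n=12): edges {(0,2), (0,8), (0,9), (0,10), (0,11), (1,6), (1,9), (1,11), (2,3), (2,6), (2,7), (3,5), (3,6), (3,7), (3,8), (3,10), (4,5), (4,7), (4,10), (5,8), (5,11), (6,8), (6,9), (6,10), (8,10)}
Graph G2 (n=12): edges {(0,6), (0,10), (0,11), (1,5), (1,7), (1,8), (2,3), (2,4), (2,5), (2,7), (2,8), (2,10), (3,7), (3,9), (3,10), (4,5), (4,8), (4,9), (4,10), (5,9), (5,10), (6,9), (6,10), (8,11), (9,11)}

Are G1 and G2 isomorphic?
Yes, isomorphic

The graphs are isomorphic.
One valid mapping φ: V(G1) → V(G2): 0→9, 1→0, 2→3, 3→2, 4→1, 5→8, 6→10, 7→7, 8→4, 9→6, 10→5, 11→11

Verify φ preserves adjacency — for each edge of G1, its image is an edge of G2:
  (0,2) → (φ(0),φ(2)) = (3,9) ∈ E(G2) ✓
  (0,8) → (φ(0),φ(8)) = (4,9) ∈ E(G2) ✓
  (0,9) → (φ(0),φ(9)) = (6,9) ∈ E(G2) ✓
  (0,10) → (φ(0),φ(10)) = (5,9) ∈ E(G2) ✓
  (0,11) → (φ(0),φ(11)) = (9,11) ∈ E(G2) ✓
  (1,6) → (φ(1),φ(6)) = (0,10) ∈ E(G2) ✓
  (1,9) → (φ(1),φ(9)) = (0,6) ∈ E(G2) ✓
  (1,11) → (φ(1),φ(11)) = (0,11) ∈ E(G2) ✓
  (2,3) → (φ(2),φ(3)) = (2,3) ∈ E(G2) ✓
  (2,6) → (φ(2),φ(6)) = (3,10) ∈ E(G2) ✓
  (2,7) → (φ(2),φ(7)) = (3,7) ∈ E(G2) ✓
  (3,5) → (φ(3),φ(5)) = (2,8) ∈ E(G2) ✓
  (3,6) → (φ(3),φ(6)) = (2,10) ∈ E(G2) ✓
  (3,7) → (φ(3),φ(7)) = (2,7) ∈ E(G2) ✓
  (3,8) → (φ(3),φ(8)) = (2,4) ∈ E(G2) ✓
  (3,10) → (φ(3),φ(10)) = (2,5) ∈ E(G2) ✓
  (4,5) → (φ(4),φ(5)) = (1,8) ∈ E(G2) ✓
  (4,7) → (φ(4),φ(7)) = (1,7) ∈ E(G2) ✓
  (4,10) → (φ(4),φ(10)) = (1,5) ∈ E(G2) ✓
  (5,8) → (φ(5),φ(8)) = (4,8) ∈ E(G2) ✓
  (5,11) → (φ(5),φ(11)) = (8,11) ∈ E(G2) ✓
  (6,8) → (φ(6),φ(8)) = (4,10) ∈ E(G2) ✓
  (6,9) → (φ(6),φ(9)) = (6,10) ∈ E(G2) ✓
  (6,10) → (φ(6),φ(10)) = (5,10) ∈ E(G2) ✓
  (8,10) → (φ(8),φ(10)) = (4,5) ∈ E(G2) ✓
All 25 edges of G1 map to edges of G2, and |E(G1)| = |E(G2)| = 25, so φ is a bijection on edges as well as vertices. Hence G1 ≅ G2.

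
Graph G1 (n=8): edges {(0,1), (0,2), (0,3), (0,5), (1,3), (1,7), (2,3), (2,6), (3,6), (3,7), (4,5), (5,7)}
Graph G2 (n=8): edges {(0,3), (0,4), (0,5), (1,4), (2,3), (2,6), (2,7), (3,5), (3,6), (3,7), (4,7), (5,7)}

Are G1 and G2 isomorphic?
Yes, isomorphic

The graphs are isomorphic.
One valid mapping φ: V(G1) → V(G2): 0→7, 1→5, 2→2, 3→3, 4→1, 5→4, 6→6, 7→0

Verify φ preserves adjacency — for each edge of G1, its image is an edge of G2:
  (0,1) → (φ(0),φ(1)) = (5,7) ∈ E(G2) ✓
  (0,2) → (φ(0),φ(2)) = (2,7) ∈ E(G2) ✓
  (0,3) → (φ(0),φ(3)) = (3,7) ∈ E(G2) ✓
  (0,5) → (φ(0),φ(5)) = (4,7) ∈ E(G2) ✓
  (1,3) → (φ(1),φ(3)) = (3,5) ∈ E(G2) ✓
  (1,7) → (φ(1),φ(7)) = (0,5) ∈ E(G2) ✓
  (2,3) → (φ(2),φ(3)) = (2,3) ∈ E(G2) ✓
  (2,6) → (φ(2),φ(6)) = (2,6) ∈ E(G2) ✓
  (3,6) → (φ(3),φ(6)) = (3,6) ∈ E(G2) ✓
  (3,7) → (φ(3),φ(7)) = (0,3) ∈ E(G2) ✓
  (4,5) → (φ(4),φ(5)) = (1,4) ∈ E(G2) ✓
  (5,7) → (φ(5),φ(7)) = (0,4) ∈ E(G2) ✓
All 12 edges of G1 map to edges of G2, and |E(G1)| = |E(G2)| = 12, so φ is a bijection on edges as well as vertices. Hence G1 ≅ G2.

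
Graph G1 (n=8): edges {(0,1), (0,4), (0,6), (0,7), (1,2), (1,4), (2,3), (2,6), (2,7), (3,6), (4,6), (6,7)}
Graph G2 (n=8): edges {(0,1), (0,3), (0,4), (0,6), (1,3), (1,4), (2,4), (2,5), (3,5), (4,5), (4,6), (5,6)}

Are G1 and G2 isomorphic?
Yes, isomorphic

The graphs are isomorphic.
One valid mapping φ: V(G1) → V(G2): 0→0, 1→3, 2→5, 3→2, 4→1, 5→7, 6→4, 7→6

Verify φ preserves adjacency — for each edge of G1, its image is an edge of G2:
  (0,1) → (φ(0),φ(1)) = (0,3) ∈ E(G2) ✓
  (0,4) → (φ(0),φ(4)) = (0,1) ∈ E(G2) ✓
  (0,6) → (φ(0),φ(6)) = (0,4) ∈ E(G2) ✓
  (0,7) → (φ(0),φ(7)) = (0,6) ∈ E(G2) ✓
  (1,2) → (φ(1),φ(2)) = (3,5) ∈ E(G2) ✓
  (1,4) → (φ(1),φ(4)) = (1,3) ∈ E(G2) ✓
  (2,3) → (φ(2),φ(3)) = (2,5) ∈ E(G2) ✓
  (2,6) → (φ(2),φ(6)) = (4,5) ∈ E(G2) ✓
  (2,7) → (φ(2),φ(7)) = (5,6) ∈ E(G2) ✓
  (3,6) → (φ(3),φ(6)) = (2,4) ∈ E(G2) ✓
  (4,6) → (φ(4),φ(6)) = (1,4) ∈ E(G2) ✓
  (6,7) → (φ(6),φ(7)) = (4,6) ∈ E(G2) ✓
All 12 edges of G1 map to edges of G2, and |E(G1)| = |E(G2)| = 12, so φ is a bijection on edges as well as vertices. Hence G1 ≅ G2.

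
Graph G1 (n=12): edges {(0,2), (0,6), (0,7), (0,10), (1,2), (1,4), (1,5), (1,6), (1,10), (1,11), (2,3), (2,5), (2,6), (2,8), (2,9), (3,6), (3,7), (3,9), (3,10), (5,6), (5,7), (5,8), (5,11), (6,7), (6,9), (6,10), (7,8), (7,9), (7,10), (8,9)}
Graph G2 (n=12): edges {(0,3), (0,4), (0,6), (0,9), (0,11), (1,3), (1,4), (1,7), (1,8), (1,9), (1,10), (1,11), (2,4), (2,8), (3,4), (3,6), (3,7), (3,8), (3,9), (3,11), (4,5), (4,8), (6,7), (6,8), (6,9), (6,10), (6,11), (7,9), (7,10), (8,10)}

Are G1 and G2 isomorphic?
Yes, isomorphic

The graphs are isomorphic.
One valid mapping φ: V(G1) → V(G2): 0→11, 1→4, 2→1, 3→9, 4→5, 5→8, 6→3, 7→6, 8→10, 9→7, 10→0, 11→2

Verify φ preserves adjacency — for each edge of G1, its image is an edge of G2:
  (0,2) → (φ(0),φ(2)) = (1,11) ∈ E(G2) ✓
  (0,6) → (φ(0),φ(6)) = (3,11) ∈ E(G2) ✓
  (0,7) → (φ(0),φ(7)) = (6,11) ∈ E(G2) ✓
  (0,10) → (φ(0),φ(10)) = (0,11) ∈ E(G2) ✓
  (1,2) → (φ(1),φ(2)) = (1,4) ∈ E(G2) ✓
  (1,4) → (φ(1),φ(4)) = (4,5) ∈ E(G2) ✓
  (1,5) → (φ(1),φ(5)) = (4,8) ∈ E(G2) ✓
  (1,6) → (φ(1),φ(6)) = (3,4) ∈ E(G2) ✓
  (1,10) → (φ(1),φ(10)) = (0,4) ∈ E(G2) ✓
  (1,11) → (φ(1),φ(11)) = (2,4) ∈ E(G2) ✓
  (2,3) → (φ(2),φ(3)) = (1,9) ∈ E(G2) ✓
  (2,5) → (φ(2),φ(5)) = (1,8) ∈ E(G2) ✓
  (2,6) → (φ(2),φ(6)) = (1,3) ∈ E(G2) ✓
  (2,8) → (φ(2),φ(8)) = (1,10) ∈ E(G2) ✓
  (2,9) → (φ(2),φ(9)) = (1,7) ∈ E(G2) ✓
  (3,6) → (φ(3),φ(6)) = (3,9) ∈ E(G2) ✓
  (3,7) → (φ(3),φ(7)) = (6,9) ∈ E(G2) ✓
  (3,9) → (φ(3),φ(9)) = (7,9) ∈ E(G2) ✓
  (3,10) → (φ(3),φ(10)) = (0,9) ∈ E(G2) ✓
  (5,6) → (φ(5),φ(6)) = (3,8) ∈ E(G2) ✓
  (5,7) → (φ(5),φ(7)) = (6,8) ∈ E(G2) ✓
  (5,8) → (φ(5),φ(8)) = (8,10) ∈ E(G2) ✓
  (5,11) → (φ(5),φ(11)) = (2,8) ∈ E(G2) ✓
  (6,7) → (φ(6),φ(7)) = (3,6) ∈ E(G2) ✓
  (6,9) → (φ(6),φ(9)) = (3,7) ∈ E(G2) ✓
  (6,10) → (φ(6),φ(10)) = (0,3) ∈ E(G2) ✓
  (7,8) → (φ(7),φ(8)) = (6,10) ∈ E(G2) ✓
  (7,9) → (φ(7),φ(9)) = (6,7) ∈ E(G2) ✓
  (7,10) → (φ(7),φ(10)) = (0,6) ∈ E(G2) ✓
  (8,9) → (φ(8),φ(9)) = (7,10) ∈ E(G2) ✓
All 30 edges of G1 map to edges of G2, and |E(G1)| = |E(G2)| = 30, so φ is a bijection on edges as well as vertices. Hence G1 ≅ G2.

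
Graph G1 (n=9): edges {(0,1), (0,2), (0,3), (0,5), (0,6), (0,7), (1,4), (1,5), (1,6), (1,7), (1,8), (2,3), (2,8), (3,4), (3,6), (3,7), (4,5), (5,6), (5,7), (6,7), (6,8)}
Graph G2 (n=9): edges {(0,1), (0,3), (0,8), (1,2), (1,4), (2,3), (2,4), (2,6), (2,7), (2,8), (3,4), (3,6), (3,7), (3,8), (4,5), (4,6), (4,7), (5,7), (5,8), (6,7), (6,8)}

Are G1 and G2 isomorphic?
Yes, isomorphic

The graphs are isomorphic.
One valid mapping φ: V(G1) → V(G2): 0→3, 1→4, 2→0, 3→8, 4→5, 5→7, 6→2, 7→6, 8→1

Verify φ preserves adjacency — for each edge of G1, its image is an edge of G2:
  (0,1) → (φ(0),φ(1)) = (3,4) ∈ E(G2) ✓
  (0,2) → (φ(0),φ(2)) = (0,3) ∈ E(G2) ✓
  (0,3) → (φ(0),φ(3)) = (3,8) ∈ E(G2) ✓
  (0,5) → (φ(0),φ(5)) = (3,7) ∈ E(G2) ✓
  (0,6) → (φ(0),φ(6)) = (2,3) ∈ E(G2) ✓
  (0,7) → (φ(0),φ(7)) = (3,6) ∈ E(G2) ✓
  (1,4) → (φ(1),φ(4)) = (4,5) ∈ E(G2) ✓
  (1,5) → (φ(1),φ(5)) = (4,7) ∈ E(G2) ✓
  (1,6) → (φ(1),φ(6)) = (2,4) ∈ E(G2) ✓
  (1,7) → (φ(1),φ(7)) = (4,6) ∈ E(G2) ✓
  (1,8) → (φ(1),φ(8)) = (1,4) ∈ E(G2) ✓
  (2,3) → (φ(2),φ(3)) = (0,8) ∈ E(G2) ✓
  (2,8) → (φ(2),φ(8)) = (0,1) ∈ E(G2) ✓
  (3,4) → (φ(3),φ(4)) = (5,8) ∈ E(G2) ✓
  (3,6) → (φ(3),φ(6)) = (2,8) ∈ E(G2) ✓
  (3,7) → (φ(3),φ(7)) = (6,8) ∈ E(G2) ✓
  (4,5) → (φ(4),φ(5)) = (5,7) ∈ E(G2) ✓
  (5,6) → (φ(5),φ(6)) = (2,7) ∈ E(G2) ✓
  (5,7) → (φ(5),φ(7)) = (6,7) ∈ E(G2) ✓
  (6,7) → (φ(6),φ(7)) = (2,6) ∈ E(G2) ✓
  (6,8) → (φ(6),φ(8)) = (1,2) ∈ E(G2) ✓
All 21 edges of G1 map to edges of G2, and |E(G1)| = |E(G2)| = 21, so φ is a bijection on edges as well as vertices. Hence G1 ≅ G2.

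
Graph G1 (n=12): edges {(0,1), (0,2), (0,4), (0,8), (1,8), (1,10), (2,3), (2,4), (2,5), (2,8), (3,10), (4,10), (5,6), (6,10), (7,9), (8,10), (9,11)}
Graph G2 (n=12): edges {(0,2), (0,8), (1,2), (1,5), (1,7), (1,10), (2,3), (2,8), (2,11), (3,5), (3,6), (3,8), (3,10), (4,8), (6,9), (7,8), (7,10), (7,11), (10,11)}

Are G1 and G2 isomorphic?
No, not isomorphic

The graphs are NOT isomorphic.

Connected components of G1: 2 component(s) with vertex sets [[7, 9, 11], [0, 1, 2, 3, 4, 5, 6, 8, 10]], sizes [3, 9].
Connected components of G2: 1 component(s) with vertex sets [[0, 1, 2, 3, 4, 5, 6, 7, 8, 9, 10, 11]], sizes [12].
The number of connected components (and the multiset of component sizes) is an isomorphism invariant — an isomorphism maps each component of G1 bijectively onto a component of G2. Since G1 has 2 component(s) and G2 has 1, they cannot be isomorphic.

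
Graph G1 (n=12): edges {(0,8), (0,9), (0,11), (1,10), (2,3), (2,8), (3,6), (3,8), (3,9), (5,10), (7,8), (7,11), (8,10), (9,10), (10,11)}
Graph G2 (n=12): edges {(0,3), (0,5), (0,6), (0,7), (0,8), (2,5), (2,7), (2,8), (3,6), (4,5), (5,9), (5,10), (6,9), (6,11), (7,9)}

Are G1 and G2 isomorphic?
Yes, isomorphic

The graphs are isomorphic.
One valid mapping φ: V(G1) → V(G2): 0→7, 1→10, 2→3, 3→6, 4→1, 5→4, 6→11, 7→8, 8→0, 9→9, 10→5, 11→2

Verify φ preserves adjacency — for each edge of G1, its image is an edge of G2:
  (0,8) → (φ(0),φ(8)) = (0,7) ∈ E(G2) ✓
  (0,9) → (φ(0),φ(9)) = (7,9) ∈ E(G2) ✓
  (0,11) → (φ(0),φ(11)) = (2,7) ∈ E(G2) ✓
  (1,10) → (φ(1),φ(10)) = (5,10) ∈ E(G2) ✓
  (2,3) → (φ(2),φ(3)) = (3,6) ∈ E(G2) ✓
  (2,8) → (φ(2),φ(8)) = (0,3) ∈ E(G2) ✓
  (3,6) → (φ(3),φ(6)) = (6,11) ∈ E(G2) ✓
  (3,8) → (φ(3),φ(8)) = (0,6) ∈ E(G2) ✓
  (3,9) → (φ(3),φ(9)) = (6,9) ∈ E(G2) ✓
  (5,10) → (φ(5),φ(10)) = (4,5) ∈ E(G2) ✓
  (7,8) → (φ(7),φ(8)) = (0,8) ∈ E(G2) ✓
  (7,11) → (φ(7),φ(11)) = (2,8) ∈ E(G2) ✓
  (8,10) → (φ(8),φ(10)) = (0,5) ∈ E(G2) ✓
  (9,10) → (φ(9),φ(10)) = (5,9) ∈ E(G2) ✓
  (10,11) → (φ(10),φ(11)) = (2,5) ∈ E(G2) ✓
All 15 edges of G1 map to edges of G2, and |E(G1)| = |E(G2)| = 15, so φ is a bijection on edges as well as vertices. Hence G1 ≅ G2.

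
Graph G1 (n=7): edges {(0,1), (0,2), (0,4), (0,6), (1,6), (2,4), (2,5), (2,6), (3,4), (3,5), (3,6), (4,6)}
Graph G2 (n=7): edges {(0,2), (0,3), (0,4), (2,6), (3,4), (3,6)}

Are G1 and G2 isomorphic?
No, not isomorphic

The graphs are NOT isomorphic.

Counting triangles (3-cliques): G1 has 6, G2 has 1.
Triangle count is an isomorphism invariant, so differing triangle counts rule out isomorphism.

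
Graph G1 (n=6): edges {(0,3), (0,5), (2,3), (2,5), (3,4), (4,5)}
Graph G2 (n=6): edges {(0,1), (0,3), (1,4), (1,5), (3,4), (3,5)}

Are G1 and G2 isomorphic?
Yes, isomorphic

The graphs are isomorphic.
One valid mapping φ: V(G1) → V(G2): 0→4, 1→2, 2→5, 3→1, 4→0, 5→3

Verify φ preserves adjacency — for each edge of G1, its image is an edge of G2:
  (0,3) → (φ(0),φ(3)) = (1,4) ∈ E(G2) ✓
  (0,5) → (φ(0),φ(5)) = (3,4) ∈ E(G2) ✓
  (2,3) → (φ(2),φ(3)) = (1,5) ∈ E(G2) ✓
  (2,5) → (φ(2),φ(5)) = (3,5) ∈ E(G2) ✓
  (3,4) → (φ(3),φ(4)) = (0,1) ∈ E(G2) ✓
  (4,5) → (φ(4),φ(5)) = (0,3) ∈ E(G2) ✓
All 6 edges of G1 map to edges of G2, and |E(G1)| = |E(G2)| = 6, so φ is a bijection on edges as well as vertices. Hence G1 ≅ G2.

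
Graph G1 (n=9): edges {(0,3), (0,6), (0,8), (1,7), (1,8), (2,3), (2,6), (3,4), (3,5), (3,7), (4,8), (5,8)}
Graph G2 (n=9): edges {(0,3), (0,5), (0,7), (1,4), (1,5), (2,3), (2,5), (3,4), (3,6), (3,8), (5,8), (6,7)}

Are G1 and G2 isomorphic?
Yes, isomorphic

The graphs are isomorphic.
One valid mapping φ: V(G1) → V(G2): 0→0, 1→1, 2→6, 3→3, 4→8, 5→2, 6→7, 7→4, 8→5

Verify φ preserves adjacency — for each edge of G1, its image is an edge of G2:
  (0,3) → (φ(0),φ(3)) = (0,3) ∈ E(G2) ✓
  (0,6) → (φ(0),φ(6)) = (0,7) ∈ E(G2) ✓
  (0,8) → (φ(0),φ(8)) = (0,5) ∈ E(G2) ✓
  (1,7) → (φ(1),φ(7)) = (1,4) ∈ E(G2) ✓
  (1,8) → (φ(1),φ(8)) = (1,5) ∈ E(G2) ✓
  (2,3) → (φ(2),φ(3)) = (3,6) ∈ E(G2) ✓
  (2,6) → (φ(2),φ(6)) = (6,7) ∈ E(G2) ✓
  (3,4) → (φ(3),φ(4)) = (3,8) ∈ E(G2) ✓
  (3,5) → (φ(3),φ(5)) = (2,3) ∈ E(G2) ✓
  (3,7) → (φ(3),φ(7)) = (3,4) ∈ E(G2) ✓
  (4,8) → (φ(4),φ(8)) = (5,8) ∈ E(G2) ✓
  (5,8) → (φ(5),φ(8)) = (2,5) ∈ E(G2) ✓
All 12 edges of G1 map to edges of G2, and |E(G1)| = |E(G2)| = 12, so φ is a bijection on edges as well as vertices. Hence G1 ≅ G2.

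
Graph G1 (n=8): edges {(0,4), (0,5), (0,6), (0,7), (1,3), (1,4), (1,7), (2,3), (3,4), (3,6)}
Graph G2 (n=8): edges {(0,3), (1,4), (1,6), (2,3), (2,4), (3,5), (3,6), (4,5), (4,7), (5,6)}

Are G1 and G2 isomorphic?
Yes, isomorphic

The graphs are isomorphic.
One valid mapping φ: V(G1) → V(G2): 0→4, 1→6, 2→0, 3→3, 4→5, 5→7, 6→2, 7→1

Verify φ preserves adjacency — for each edge of G1, its image is an edge of G2:
  (0,4) → (φ(0),φ(4)) = (4,5) ∈ E(G2) ✓
  (0,5) → (φ(0),φ(5)) = (4,7) ∈ E(G2) ✓
  (0,6) → (φ(0),φ(6)) = (2,4) ∈ E(G2) ✓
  (0,7) → (φ(0),φ(7)) = (1,4) ∈ E(G2) ✓
  (1,3) → (φ(1),φ(3)) = (3,6) ∈ E(G2) ✓
  (1,4) → (φ(1),φ(4)) = (5,6) ∈ E(G2) ✓
  (1,7) → (φ(1),φ(7)) = (1,6) ∈ E(G2) ✓
  (2,3) → (φ(2),φ(3)) = (0,3) ∈ E(G2) ✓
  (3,4) → (φ(3),φ(4)) = (3,5) ∈ E(G2) ✓
  (3,6) → (φ(3),φ(6)) = (2,3) ∈ E(G2) ✓
All 10 edges of G1 map to edges of G2, and |E(G1)| = |E(G2)| = 10, so φ is a bijection on edges as well as vertices. Hence G1 ≅ G2.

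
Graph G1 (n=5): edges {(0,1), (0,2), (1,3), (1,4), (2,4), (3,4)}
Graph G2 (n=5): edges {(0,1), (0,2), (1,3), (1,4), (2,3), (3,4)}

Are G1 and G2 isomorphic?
Yes, isomorphic

The graphs are isomorphic.
One valid mapping φ: V(G1) → V(G2): 0→2, 1→3, 2→0, 3→4, 4→1

Verify φ preserves adjacency — for each edge of G1, its image is an edge of G2:
  (0,1) → (φ(0),φ(1)) = (2,3) ∈ E(G2) ✓
  (0,2) → (φ(0),φ(2)) = (0,2) ∈ E(G2) ✓
  (1,3) → (φ(1),φ(3)) = (3,4) ∈ E(G2) ✓
  (1,4) → (φ(1),φ(4)) = (1,3) ∈ E(G2) ✓
  (2,4) → (φ(2),φ(4)) = (0,1) ∈ E(G2) ✓
  (3,4) → (φ(3),φ(4)) = (1,4) ∈ E(G2) ✓
All 6 edges of G1 map to edges of G2, and |E(G1)| = |E(G2)| = 6, so φ is a bijection on edges as well as vertices. Hence G1 ≅ G2.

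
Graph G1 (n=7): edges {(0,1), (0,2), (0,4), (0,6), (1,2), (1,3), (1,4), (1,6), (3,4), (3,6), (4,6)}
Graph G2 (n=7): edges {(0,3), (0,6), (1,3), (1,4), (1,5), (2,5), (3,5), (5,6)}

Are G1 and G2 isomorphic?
No, not isomorphic

The graphs are NOT isomorphic.

Counting triangles (3-cliques): G1 has 8, G2 has 1.
Triangle count is an isomorphism invariant, so differing triangle counts rule out isomorphism.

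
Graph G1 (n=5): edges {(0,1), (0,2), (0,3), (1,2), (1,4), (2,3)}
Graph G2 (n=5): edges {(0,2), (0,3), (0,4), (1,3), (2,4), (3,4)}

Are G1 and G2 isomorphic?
Yes, isomorphic

The graphs are isomorphic.
One valid mapping φ: V(G1) → V(G2): 0→4, 1→3, 2→0, 3→2, 4→1

Verify φ preserves adjacency — for each edge of G1, its image is an edge of G2:
  (0,1) → (φ(0),φ(1)) = (3,4) ∈ E(G2) ✓
  (0,2) → (φ(0),φ(2)) = (0,4) ∈ E(G2) ✓
  (0,3) → (φ(0),φ(3)) = (2,4) ∈ E(G2) ✓
  (1,2) → (φ(1),φ(2)) = (0,3) ∈ E(G2) ✓
  (1,4) → (φ(1),φ(4)) = (1,3) ∈ E(G2) ✓
  (2,3) → (φ(2),φ(3)) = (0,2) ∈ E(G2) ✓
All 6 edges of G1 map to edges of G2, and |E(G1)| = |E(G2)| = 6, so φ is a bijection on edges as well as vertices. Hence G1 ≅ G2.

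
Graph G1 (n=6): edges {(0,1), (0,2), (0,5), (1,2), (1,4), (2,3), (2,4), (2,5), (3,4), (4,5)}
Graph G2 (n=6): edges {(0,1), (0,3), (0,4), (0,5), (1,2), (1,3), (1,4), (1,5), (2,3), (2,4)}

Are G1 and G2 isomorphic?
Yes, isomorphic

The graphs are isomorphic.
One valid mapping φ: V(G1) → V(G2): 0→2, 1→3, 2→1, 3→5, 4→0, 5→4

Verify φ preserves adjacency — for each edge of G1, its image is an edge of G2:
  (0,1) → (φ(0),φ(1)) = (2,3) ∈ E(G2) ✓
  (0,2) → (φ(0),φ(2)) = (1,2) ∈ E(G2) ✓
  (0,5) → (φ(0),φ(5)) = (2,4) ∈ E(G2) ✓
  (1,2) → (φ(1),φ(2)) = (1,3) ∈ E(G2) ✓
  (1,4) → (φ(1),φ(4)) = (0,3) ∈ E(G2) ✓
  (2,3) → (φ(2),φ(3)) = (1,5) ∈ E(G2) ✓
  (2,4) → (φ(2),φ(4)) = (0,1) ∈ E(G2) ✓
  (2,5) → (φ(2),φ(5)) = (1,4) ∈ E(G2) ✓
  (3,4) → (φ(3),φ(4)) = (0,5) ∈ E(G2) ✓
  (4,5) → (φ(4),φ(5)) = (0,4) ∈ E(G2) ✓
All 10 edges of G1 map to edges of G2, and |E(G1)| = |E(G2)| = 10, so φ is a bijection on edges as well as vertices. Hence G1 ≅ G2.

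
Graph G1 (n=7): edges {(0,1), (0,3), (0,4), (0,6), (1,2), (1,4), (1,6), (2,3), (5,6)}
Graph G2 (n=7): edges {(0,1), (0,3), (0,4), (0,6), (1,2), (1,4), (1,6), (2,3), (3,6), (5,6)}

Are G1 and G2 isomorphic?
No, not isomorphic

The graphs are NOT isomorphic.

Counting edges: G1 has 9 edge(s); G2 has 10 edge(s).
Edge count is an isomorphism invariant (a bijection on vertices induces a bijection on edges), so differing edge counts rule out isomorphism.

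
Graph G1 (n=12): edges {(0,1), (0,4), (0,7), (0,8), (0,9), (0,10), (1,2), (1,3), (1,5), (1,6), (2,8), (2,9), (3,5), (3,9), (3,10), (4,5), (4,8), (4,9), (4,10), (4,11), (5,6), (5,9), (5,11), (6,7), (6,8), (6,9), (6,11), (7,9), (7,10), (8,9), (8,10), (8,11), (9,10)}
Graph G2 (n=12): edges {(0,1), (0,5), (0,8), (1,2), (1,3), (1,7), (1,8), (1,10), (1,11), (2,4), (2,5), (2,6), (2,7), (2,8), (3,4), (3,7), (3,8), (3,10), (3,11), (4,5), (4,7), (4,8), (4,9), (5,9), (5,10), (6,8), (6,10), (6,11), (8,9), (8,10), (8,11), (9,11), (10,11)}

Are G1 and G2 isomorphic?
Yes, isomorphic

The graphs are isomorphic.
One valid mapping φ: V(G1) → V(G2): 0→10, 1→5, 2→0, 3→9, 4→3, 5→4, 6→2, 7→6, 8→1, 9→8, 10→11, 11→7

Verify φ preserves adjacency — for each edge of G1, its image is an edge of G2:
  (0,1) → (φ(0),φ(1)) = (5,10) ∈ E(G2) ✓
  (0,4) → (φ(0),φ(4)) = (3,10) ∈ E(G2) ✓
  (0,7) → (φ(0),φ(7)) = (6,10) ∈ E(G2) ✓
  (0,8) → (φ(0),φ(8)) = (1,10) ∈ E(G2) ✓
  (0,9) → (φ(0),φ(9)) = (8,10) ∈ E(G2) ✓
  (0,10) → (φ(0),φ(10)) = (10,11) ∈ E(G2) ✓
  (1,2) → (φ(1),φ(2)) = (0,5) ∈ E(G2) ✓
  (1,3) → (φ(1),φ(3)) = (5,9) ∈ E(G2) ✓
  (1,5) → (φ(1),φ(5)) = (4,5) ∈ E(G2) ✓
  (1,6) → (φ(1),φ(6)) = (2,5) ∈ E(G2) ✓
  (2,8) → (φ(2),φ(8)) = (0,1) ∈ E(G2) ✓
  (2,9) → (φ(2),φ(9)) = (0,8) ∈ E(G2) ✓
  (3,5) → (φ(3),φ(5)) = (4,9) ∈ E(G2) ✓
  (3,9) → (φ(3),φ(9)) = (8,9) ∈ E(G2) ✓
  (3,10) → (φ(3),φ(10)) = (9,11) ∈ E(G2) ✓
  (4,5) → (φ(4),φ(5)) = (3,4) ∈ E(G2) ✓
  (4,8) → (φ(4),φ(8)) = (1,3) ∈ E(G2) ✓
  (4,9) → (φ(4),φ(9)) = (3,8) ∈ E(G2) ✓
  (4,10) → (φ(4),φ(10)) = (3,11) ∈ E(G2) ✓
  (4,11) → (φ(4),φ(11)) = (3,7) ∈ E(G2) ✓
  (5,6) → (φ(5),φ(6)) = (2,4) ∈ E(G2) ✓
  (5,9) → (φ(5),φ(9)) = (4,8) ∈ E(G2) ✓
  (5,11) → (φ(5),φ(11)) = (4,7) ∈ E(G2) ✓
  (6,7) → (φ(6),φ(7)) = (2,6) ∈ E(G2) ✓
  (6,8) → (φ(6),φ(8)) = (1,2) ∈ E(G2) ✓
  (6,9) → (φ(6),φ(9)) = (2,8) ∈ E(G2) ✓
  (6,11) → (φ(6),φ(11)) = (2,7) ∈ E(G2) ✓
  (7,9) → (φ(7),φ(9)) = (6,8) ∈ E(G2) ✓
  (7,10) → (φ(7),φ(10)) = (6,11) ∈ E(G2) ✓
  (8,9) → (φ(8),φ(9)) = (1,8) ∈ E(G2) ✓
  (8,10) → (φ(8),φ(10)) = (1,11) ∈ E(G2) ✓
  (8,11) → (φ(8),φ(11)) = (1,7) ∈ E(G2) ✓
  (9,10) → (φ(9),φ(10)) = (8,11) ∈ E(G2) ✓
All 33 edges of G1 map to edges of G2, and |E(G1)| = |E(G2)| = 33, so φ is a bijection on edges as well as vertices. Hence G1 ≅ G2.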